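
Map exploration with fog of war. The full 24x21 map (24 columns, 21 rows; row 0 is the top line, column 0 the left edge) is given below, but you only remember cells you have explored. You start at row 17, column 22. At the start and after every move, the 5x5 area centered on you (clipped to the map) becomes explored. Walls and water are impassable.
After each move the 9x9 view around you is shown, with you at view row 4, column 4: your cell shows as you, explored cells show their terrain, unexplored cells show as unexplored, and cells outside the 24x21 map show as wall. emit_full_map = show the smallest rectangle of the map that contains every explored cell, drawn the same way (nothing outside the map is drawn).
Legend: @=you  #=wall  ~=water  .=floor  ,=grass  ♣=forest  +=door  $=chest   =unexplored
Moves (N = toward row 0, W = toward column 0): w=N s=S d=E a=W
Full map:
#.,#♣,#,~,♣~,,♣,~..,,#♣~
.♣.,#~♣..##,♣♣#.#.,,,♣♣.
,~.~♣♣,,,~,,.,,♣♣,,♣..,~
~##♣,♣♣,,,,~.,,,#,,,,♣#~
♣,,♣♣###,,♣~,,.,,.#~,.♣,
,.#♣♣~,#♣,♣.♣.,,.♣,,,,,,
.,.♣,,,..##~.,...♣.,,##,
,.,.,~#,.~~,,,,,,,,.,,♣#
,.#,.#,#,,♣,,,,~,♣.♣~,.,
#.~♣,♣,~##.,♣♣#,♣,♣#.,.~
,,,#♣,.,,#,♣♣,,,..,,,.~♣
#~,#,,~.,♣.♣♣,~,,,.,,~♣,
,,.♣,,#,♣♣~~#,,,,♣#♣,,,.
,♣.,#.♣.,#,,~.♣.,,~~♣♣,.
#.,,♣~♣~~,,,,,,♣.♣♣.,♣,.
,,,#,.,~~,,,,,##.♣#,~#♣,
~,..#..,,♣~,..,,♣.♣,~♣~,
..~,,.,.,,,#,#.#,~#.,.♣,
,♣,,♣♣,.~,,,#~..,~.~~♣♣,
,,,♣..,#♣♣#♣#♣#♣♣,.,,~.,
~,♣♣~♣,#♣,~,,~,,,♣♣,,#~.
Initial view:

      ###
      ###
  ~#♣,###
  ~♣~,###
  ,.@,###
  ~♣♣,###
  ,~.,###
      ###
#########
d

     ####
     ####
 ~#♣,####
 ~♣~,####
 ,.♣@####
 ~♣♣,####
 ,~.,####
     ####
#########

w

     ####
     ####
  ♣,.####
 ~#♣,####
 ~♣~@####
 ,.♣,####
 ~♣♣,####
 ,~.,####
     ####

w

     ####
     ####
  ♣,.####
  ♣,.####
 ~#♣@####
 ~♣~,####
 ,.♣,####
 ~♣♣,####
 ,~.,####

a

      ###
      ###
  ♣♣,.###
  ,♣,.###
  ~#@,###
  ~♣~,###
  ,.♣,###
  ~♣♣,###
  ,~.,###

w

      ###
      ###
  ,,,.###
  ♣♣,.###
  ,♣@.###
  ~#♣,###
  ~♣~,###
  ,.♣,###
  ~♣♣,###

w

      ###
      ###
  ,~♣,###
  ,,,.###
  ♣♣@.###
  ,♣,.###
  ~#♣,###
  ~♣~,###
  ,.♣,###

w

      ###
      ###
  ,.~♣###
  ,~♣,###
  ,,@.###
  ♣♣,.###
  ,♣,.###
  ~#♣,###
  ~♣~,###

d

     ####
     ####
 ,.~♣####
 ,~♣,####
 ,,,@####
 ♣♣,.####
 ,♣,.####
 ~#♣,####
 ~♣~,####

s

     ####
 ,.~♣####
 ,~♣,####
 ,,,.####
 ♣♣,@####
 ,♣,.####
 ~#♣,####
 ~♣~,####
 ,.♣,####

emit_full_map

,.~♣
,~♣,
,,,.
♣♣,@
,♣,.
~#♣,
~♣~,
,.♣,
~♣♣,
,~.,

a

      ###
  ,.~♣###
  ,~♣,###
  ,,,.###
  ♣♣@.###
  ,♣,.###
  ~#♣,###
  ~♣~,###
  ,.♣,###

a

       ##
   ,.~♣##
  ,,~♣,##
  ♣,,,.##
  ~♣@,.##
  .,♣,.##
  ,~#♣,##
   ~♣~,##
   ,.♣,##

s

   ,.~♣##
  ,,~♣,##
  ♣,,,.##
  ~♣♣,.##
  .,@,.##
  ,~#♣,##
  ,~♣~,##
   ,.♣,##
   ~♣♣,##

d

  ,.~♣###
 ,,~♣,###
 ♣,,,.###
 ~♣♣,.###
 .,♣@.###
 ,~#♣,###
 ,~♣~,###
  ,.♣,###
  ~♣♣,###

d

 ,.~♣####
,,~♣,####
♣,,,.####
~♣♣,.####
.,♣,@####
,~#♣,####
,~♣~,####
 ,.♣,####
 ~♣♣,####

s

,,~♣,####
♣,,,.####
~♣♣,.####
.,♣,.####
,~#♣@####
,~♣~,####
 ,.♣,####
 ~♣♣,####
 ,~.,####

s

♣,,,.####
~♣♣,.####
.,♣,.####
,~#♣,####
,~♣~@####
 ,.♣,####
 ~♣♣,####
 ,~.,####
     ####

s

~♣♣,.####
.,♣,.####
,~#♣,####
,~♣~,####
 ,.♣@####
 ~♣♣,####
 ,~.,####
     ####
#########

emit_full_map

 ,.~♣
,,~♣,
♣,,,.
~♣♣,.
.,♣,.
,~#♣,
,~♣~,
 ,.♣@
 ~♣♣,
 ,~.,

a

 ~♣♣,.###
 .,♣,.###
 ,~#♣,###
 ,~♣~,###
  ,.@,###
  ~♣♣,###
  ,~.,###
      ###
#########

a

  ~♣♣,.##
  .,♣,.##
  ,~#♣,##
  ,~♣~,##
  .,@♣,##
  ~~♣♣,##
  ,,~.,##
       ##
#########

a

   ~♣♣,.#
   .,♣,.#
  #,~#♣,#
  ♣,~♣~,#
  #.@.♣,#
  .~~♣♣,#
  .,,~.,#
        #
#########

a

    ~♣♣,.
    .,♣,.
  ♣#,~#♣,
  .♣,~♣~,
  ~#@,.♣,
  ~.~~♣♣,
  ,.,,~.,
         
#########

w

    ♣,,,.
    ~♣♣,.
  ♣♣.,♣,.
  ♣#,~#♣,
  .♣@~♣~,
  ~#.,.♣,
  ~.~~♣♣,
  ,.,,~.,
         

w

    ,,~♣,
    ♣,,,.
  ,~~♣♣,.
  ♣♣.,♣,.
  ♣#@~#♣,
  .♣,~♣~,
  ~#.,.♣,
  ~.~~♣♣,
  ,.,,~.,

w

     ,.~♣
    ,,~♣,
  ♣#♣,,,.
  ,~~♣♣,.
  ♣♣@,♣,.
  ♣#,~#♣,
  .♣,~♣~,
  ~#.,.♣,
  ~.~~♣♣,

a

      ,.~
     ,,~♣
  ,♣#♣,,,
  ,,~~♣♣,
  .♣@.,♣,
  .♣#,~#♣
  ♣.♣,~♣~
   ~#.,.♣
   ~.~~♣♣

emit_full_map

    ,.~♣
   ,,~♣,
,♣#♣,,,.
,,~~♣♣,.
.♣@.,♣,.
.♣#,~#♣,
♣.♣,~♣~,
 ~#.,.♣,
 ~.~~♣♣,
 ,.,,~.,

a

       ,.
      ,,~
  ,,♣#♣,,
  .,,~~♣♣
  ♣.@♣.,♣
  #.♣#,~#
  ,♣.♣,~♣
    ~#.,.
    ~.~~♣

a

        ,
       ,,
  ,,,♣#♣,
  ♣.,,~~♣
  ,♣@♣♣.,
  ##.♣#,~
  ,,♣.♣,~
     ~#.,
     ~.~~

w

         
        ,
  ~,,,.,,
  ,,,♣#♣,
  ♣.@,~~♣
  ,♣.♣♣.,
  ##.♣#,~
  ,,♣.♣,~
     ~#.,

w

         
         
  ,,.., ,
  ~,,,.,,
  ,,@♣#♣,
  ♣.,,~~♣
  ,♣.♣♣.,
  ##.♣#,~
  ,,♣.♣,~

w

         
         
  #,♣,♣  
  ,,.., ,
  ~,@,.,,
  ,,,♣#♣,
  ♣.,,~~♣
  ,♣.♣♣.,
  ##.♣#,~

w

         
         
  ,~,♣.  
  #,♣,♣  
  ,,@., ,
  ~,,,.,,
  ,,,♣#♣,
  ♣.,,~~♣
  ,♣.♣♣.,

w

         
         
  ,,,,,  
  ,~,♣.  
  #,@,♣  
  ,,.., ,
  ~,,,.,,
  ,,,♣#♣,
  ♣.,,~~♣

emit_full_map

,,,,,     
,~,♣.     
#,@,♣     
,,.., ,.~♣
~,,,.,,~♣,
,,,♣#♣,,,.
♣.,,~~♣♣,.
,♣.♣♣.,♣,.
##.♣#,~#♣,
,,♣.♣,~♣~,
   ~#.,.♣,
   ~.~~♣♣,
   ,.,,~.,


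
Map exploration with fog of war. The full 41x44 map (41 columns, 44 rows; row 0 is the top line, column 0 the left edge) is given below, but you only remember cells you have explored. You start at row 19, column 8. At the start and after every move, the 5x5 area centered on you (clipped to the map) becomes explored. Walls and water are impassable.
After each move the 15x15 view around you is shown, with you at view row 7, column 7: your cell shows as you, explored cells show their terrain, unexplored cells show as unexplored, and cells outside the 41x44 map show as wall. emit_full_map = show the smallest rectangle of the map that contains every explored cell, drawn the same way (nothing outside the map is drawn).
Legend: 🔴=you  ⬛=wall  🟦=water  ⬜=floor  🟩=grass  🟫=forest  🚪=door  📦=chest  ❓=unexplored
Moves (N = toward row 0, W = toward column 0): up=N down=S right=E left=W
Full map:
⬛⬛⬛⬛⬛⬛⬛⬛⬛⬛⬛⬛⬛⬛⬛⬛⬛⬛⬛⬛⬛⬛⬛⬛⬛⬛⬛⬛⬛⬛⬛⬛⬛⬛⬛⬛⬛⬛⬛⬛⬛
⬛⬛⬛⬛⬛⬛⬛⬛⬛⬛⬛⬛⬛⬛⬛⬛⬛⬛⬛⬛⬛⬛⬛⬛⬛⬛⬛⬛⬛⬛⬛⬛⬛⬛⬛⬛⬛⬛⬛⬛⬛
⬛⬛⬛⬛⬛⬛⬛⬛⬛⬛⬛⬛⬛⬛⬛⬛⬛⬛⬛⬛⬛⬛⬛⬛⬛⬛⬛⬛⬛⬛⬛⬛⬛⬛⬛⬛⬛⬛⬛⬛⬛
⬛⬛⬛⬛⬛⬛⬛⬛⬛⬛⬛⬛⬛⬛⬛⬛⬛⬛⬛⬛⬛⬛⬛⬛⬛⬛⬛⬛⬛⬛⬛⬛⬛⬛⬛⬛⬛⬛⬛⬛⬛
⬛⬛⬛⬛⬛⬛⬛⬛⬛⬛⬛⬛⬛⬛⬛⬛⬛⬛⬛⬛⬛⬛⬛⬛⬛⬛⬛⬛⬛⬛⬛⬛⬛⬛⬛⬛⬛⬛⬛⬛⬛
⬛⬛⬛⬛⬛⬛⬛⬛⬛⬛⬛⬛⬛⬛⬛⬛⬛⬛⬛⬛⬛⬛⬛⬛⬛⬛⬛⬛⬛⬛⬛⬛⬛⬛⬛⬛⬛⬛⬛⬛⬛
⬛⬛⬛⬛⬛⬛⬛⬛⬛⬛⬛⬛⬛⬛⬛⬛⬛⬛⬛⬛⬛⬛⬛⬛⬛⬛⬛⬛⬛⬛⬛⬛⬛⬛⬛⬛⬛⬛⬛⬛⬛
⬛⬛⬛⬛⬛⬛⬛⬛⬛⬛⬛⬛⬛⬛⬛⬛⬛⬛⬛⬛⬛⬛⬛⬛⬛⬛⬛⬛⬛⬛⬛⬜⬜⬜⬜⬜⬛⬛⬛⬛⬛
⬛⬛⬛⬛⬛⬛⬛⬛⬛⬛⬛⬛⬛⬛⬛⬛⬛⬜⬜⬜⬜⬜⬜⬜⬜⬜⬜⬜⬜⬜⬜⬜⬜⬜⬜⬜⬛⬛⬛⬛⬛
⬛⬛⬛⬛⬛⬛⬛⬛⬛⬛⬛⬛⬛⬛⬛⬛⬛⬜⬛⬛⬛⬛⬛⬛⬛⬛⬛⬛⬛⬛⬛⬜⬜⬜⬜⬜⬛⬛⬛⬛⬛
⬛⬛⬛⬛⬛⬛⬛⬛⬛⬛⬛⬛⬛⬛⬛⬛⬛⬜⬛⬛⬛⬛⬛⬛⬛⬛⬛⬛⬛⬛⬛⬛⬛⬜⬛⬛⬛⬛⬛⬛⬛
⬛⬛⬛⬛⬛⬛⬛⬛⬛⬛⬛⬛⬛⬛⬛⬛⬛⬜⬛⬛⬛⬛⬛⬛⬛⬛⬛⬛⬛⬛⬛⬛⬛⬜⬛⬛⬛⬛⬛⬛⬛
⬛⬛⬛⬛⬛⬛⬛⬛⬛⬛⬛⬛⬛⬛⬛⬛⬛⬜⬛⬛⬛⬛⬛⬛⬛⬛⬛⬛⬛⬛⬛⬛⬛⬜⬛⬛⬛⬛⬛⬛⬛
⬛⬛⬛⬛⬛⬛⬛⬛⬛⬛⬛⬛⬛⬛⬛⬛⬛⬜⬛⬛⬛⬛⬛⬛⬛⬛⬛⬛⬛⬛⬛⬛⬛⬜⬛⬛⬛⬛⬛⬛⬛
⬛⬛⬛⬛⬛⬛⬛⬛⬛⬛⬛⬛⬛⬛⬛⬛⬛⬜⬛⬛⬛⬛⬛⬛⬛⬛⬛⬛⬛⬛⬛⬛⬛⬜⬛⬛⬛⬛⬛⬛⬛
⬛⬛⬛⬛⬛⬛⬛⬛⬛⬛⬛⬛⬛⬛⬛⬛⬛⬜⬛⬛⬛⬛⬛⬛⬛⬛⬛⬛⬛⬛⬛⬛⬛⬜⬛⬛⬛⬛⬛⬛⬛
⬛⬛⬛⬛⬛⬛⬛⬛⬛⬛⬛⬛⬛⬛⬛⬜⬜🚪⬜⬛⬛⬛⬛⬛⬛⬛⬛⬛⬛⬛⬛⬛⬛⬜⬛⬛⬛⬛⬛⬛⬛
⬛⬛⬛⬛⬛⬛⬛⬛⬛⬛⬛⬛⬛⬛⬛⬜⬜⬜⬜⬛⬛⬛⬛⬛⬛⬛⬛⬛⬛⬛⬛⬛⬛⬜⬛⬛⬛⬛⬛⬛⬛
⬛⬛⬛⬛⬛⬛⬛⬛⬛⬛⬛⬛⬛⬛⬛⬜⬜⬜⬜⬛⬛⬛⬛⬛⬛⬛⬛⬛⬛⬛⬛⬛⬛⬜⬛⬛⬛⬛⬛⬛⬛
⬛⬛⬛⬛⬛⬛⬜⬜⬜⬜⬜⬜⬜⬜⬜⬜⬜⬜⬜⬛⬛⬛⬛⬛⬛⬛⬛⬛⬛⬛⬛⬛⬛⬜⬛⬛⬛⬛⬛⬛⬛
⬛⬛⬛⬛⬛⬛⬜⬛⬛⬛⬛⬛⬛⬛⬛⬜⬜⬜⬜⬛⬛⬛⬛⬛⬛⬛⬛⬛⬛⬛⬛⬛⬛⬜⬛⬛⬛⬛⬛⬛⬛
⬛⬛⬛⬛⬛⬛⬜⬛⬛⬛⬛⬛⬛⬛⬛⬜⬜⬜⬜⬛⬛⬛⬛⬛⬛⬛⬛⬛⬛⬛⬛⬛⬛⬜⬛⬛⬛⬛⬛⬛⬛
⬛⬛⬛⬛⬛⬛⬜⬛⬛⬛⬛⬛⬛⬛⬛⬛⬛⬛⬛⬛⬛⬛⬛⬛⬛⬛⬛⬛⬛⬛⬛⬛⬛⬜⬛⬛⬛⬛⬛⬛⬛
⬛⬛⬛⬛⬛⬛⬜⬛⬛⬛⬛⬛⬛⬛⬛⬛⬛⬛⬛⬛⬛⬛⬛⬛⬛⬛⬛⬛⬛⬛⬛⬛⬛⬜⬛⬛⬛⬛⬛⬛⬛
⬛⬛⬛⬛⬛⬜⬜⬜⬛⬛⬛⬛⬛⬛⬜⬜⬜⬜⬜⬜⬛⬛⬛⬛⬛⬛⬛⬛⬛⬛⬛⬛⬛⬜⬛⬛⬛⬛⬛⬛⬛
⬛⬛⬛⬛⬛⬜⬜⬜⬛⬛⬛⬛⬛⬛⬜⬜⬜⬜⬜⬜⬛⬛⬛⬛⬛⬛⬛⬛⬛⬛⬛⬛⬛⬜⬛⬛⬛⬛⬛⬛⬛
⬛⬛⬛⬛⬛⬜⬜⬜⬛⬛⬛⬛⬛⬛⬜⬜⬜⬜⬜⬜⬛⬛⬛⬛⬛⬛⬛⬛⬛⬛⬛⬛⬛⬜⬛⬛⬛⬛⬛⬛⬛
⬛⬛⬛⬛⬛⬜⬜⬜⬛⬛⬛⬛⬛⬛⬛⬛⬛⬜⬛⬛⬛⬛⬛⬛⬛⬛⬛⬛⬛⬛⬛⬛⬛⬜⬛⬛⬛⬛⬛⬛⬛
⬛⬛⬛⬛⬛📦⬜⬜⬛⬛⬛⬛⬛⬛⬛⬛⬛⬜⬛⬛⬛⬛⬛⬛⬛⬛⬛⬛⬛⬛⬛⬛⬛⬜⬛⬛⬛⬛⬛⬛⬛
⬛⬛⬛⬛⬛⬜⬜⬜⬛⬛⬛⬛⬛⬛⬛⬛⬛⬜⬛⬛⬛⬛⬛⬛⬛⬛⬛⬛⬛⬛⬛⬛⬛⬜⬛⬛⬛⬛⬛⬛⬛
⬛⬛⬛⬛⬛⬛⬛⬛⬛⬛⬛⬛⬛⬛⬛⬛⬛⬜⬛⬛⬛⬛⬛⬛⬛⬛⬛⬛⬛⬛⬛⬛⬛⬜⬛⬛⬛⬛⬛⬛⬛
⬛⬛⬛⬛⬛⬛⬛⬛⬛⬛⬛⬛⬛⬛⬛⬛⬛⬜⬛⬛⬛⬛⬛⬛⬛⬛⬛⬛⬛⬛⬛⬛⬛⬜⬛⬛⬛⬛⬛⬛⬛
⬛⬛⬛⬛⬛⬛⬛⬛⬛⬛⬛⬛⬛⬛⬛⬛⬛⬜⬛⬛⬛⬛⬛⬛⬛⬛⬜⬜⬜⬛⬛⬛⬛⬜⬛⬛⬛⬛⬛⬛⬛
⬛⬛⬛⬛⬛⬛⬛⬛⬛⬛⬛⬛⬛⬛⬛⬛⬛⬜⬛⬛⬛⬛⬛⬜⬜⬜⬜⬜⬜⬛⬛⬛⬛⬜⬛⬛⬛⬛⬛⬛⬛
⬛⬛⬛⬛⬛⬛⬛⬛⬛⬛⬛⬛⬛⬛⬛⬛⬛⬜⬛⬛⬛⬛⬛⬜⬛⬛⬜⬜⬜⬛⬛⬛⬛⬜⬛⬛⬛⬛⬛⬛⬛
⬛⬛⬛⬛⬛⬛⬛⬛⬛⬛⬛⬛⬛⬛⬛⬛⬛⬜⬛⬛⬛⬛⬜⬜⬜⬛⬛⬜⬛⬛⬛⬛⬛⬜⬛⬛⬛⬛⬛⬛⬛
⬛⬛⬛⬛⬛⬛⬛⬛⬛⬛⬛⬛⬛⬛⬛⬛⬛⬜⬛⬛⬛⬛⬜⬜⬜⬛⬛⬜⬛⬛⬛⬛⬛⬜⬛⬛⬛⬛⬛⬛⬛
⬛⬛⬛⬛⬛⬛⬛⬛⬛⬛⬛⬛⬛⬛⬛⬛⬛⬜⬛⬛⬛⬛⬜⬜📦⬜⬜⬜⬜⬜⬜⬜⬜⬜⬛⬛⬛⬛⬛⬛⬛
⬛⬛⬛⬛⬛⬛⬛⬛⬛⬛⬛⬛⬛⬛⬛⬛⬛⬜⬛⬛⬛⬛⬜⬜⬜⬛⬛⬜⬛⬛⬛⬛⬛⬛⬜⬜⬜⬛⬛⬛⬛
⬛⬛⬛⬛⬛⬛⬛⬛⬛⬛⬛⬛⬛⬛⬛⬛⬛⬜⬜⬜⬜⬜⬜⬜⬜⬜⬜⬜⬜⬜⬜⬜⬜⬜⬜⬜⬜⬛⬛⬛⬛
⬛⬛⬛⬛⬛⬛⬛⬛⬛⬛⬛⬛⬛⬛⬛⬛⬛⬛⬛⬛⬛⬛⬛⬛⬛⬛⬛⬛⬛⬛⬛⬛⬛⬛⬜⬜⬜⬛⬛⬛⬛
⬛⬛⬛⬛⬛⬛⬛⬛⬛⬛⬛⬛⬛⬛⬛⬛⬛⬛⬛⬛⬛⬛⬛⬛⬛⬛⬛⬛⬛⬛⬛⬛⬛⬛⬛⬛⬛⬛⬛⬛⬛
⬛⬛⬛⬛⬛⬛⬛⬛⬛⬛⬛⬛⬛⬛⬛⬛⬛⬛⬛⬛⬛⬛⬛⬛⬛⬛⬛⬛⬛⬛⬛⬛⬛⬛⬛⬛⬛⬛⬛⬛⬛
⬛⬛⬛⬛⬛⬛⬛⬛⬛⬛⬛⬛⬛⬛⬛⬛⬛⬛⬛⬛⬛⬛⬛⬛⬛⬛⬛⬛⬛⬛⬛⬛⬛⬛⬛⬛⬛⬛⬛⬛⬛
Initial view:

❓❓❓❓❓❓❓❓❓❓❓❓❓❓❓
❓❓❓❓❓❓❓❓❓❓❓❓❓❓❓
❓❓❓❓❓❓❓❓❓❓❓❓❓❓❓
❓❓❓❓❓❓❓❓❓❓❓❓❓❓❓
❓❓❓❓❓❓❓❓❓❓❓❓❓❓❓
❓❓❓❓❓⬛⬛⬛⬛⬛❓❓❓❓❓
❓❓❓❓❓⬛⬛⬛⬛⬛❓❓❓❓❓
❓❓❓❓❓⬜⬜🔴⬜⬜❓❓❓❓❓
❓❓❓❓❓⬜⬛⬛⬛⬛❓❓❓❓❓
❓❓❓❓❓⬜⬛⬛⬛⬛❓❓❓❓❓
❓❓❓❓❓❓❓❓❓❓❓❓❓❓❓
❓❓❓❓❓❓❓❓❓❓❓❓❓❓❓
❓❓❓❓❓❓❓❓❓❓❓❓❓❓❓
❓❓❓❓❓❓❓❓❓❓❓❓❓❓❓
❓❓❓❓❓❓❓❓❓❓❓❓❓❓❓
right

❓❓❓❓❓❓❓❓❓❓❓❓❓❓❓
❓❓❓❓❓❓❓❓❓❓❓❓❓❓❓
❓❓❓❓❓❓❓❓❓❓❓❓❓❓❓
❓❓❓❓❓❓❓❓❓❓❓❓❓❓❓
❓❓❓❓❓❓❓❓❓❓❓❓❓❓❓
❓❓❓❓⬛⬛⬛⬛⬛⬛❓❓❓❓❓
❓❓❓❓⬛⬛⬛⬛⬛⬛❓❓❓❓❓
❓❓❓❓⬜⬜⬜🔴⬜⬜❓❓❓❓❓
❓❓❓❓⬜⬛⬛⬛⬛⬛❓❓❓❓❓
❓❓❓❓⬜⬛⬛⬛⬛⬛❓❓❓❓❓
❓❓❓❓❓❓❓❓❓❓❓❓❓❓❓
❓❓❓❓❓❓❓❓❓❓❓❓❓❓❓
❓❓❓❓❓❓❓❓❓❓❓❓❓❓❓
❓❓❓❓❓❓❓❓❓❓❓❓❓❓❓
❓❓❓❓❓❓❓❓❓❓❓❓❓❓❓

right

❓❓❓❓❓❓❓❓❓❓❓❓❓❓❓
❓❓❓❓❓❓❓❓❓❓❓❓❓❓❓
❓❓❓❓❓❓❓❓❓❓❓❓❓❓❓
❓❓❓❓❓❓❓❓❓❓❓❓❓❓❓
❓❓❓❓❓❓❓❓❓❓❓❓❓❓❓
❓❓❓⬛⬛⬛⬛⬛⬛⬛❓❓❓❓❓
❓❓❓⬛⬛⬛⬛⬛⬛⬛❓❓❓❓❓
❓❓❓⬜⬜⬜⬜🔴⬜⬜❓❓❓❓❓
❓❓❓⬜⬛⬛⬛⬛⬛⬛❓❓❓❓❓
❓❓❓⬜⬛⬛⬛⬛⬛⬛❓❓❓❓❓
❓❓❓❓❓❓❓❓❓❓❓❓❓❓❓
❓❓❓❓❓❓❓❓❓❓❓❓❓❓❓
❓❓❓❓❓❓❓❓❓❓❓❓❓❓❓
❓❓❓❓❓❓❓❓❓❓❓❓❓❓❓
❓❓❓❓❓❓❓❓❓❓❓❓❓❓❓

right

❓❓❓❓❓❓❓❓❓❓❓❓❓❓❓
❓❓❓❓❓❓❓❓❓❓❓❓❓❓❓
❓❓❓❓❓❓❓❓❓❓❓❓❓❓❓
❓❓❓❓❓❓❓❓❓❓❓❓❓❓❓
❓❓❓❓❓❓❓❓❓❓❓❓❓❓❓
❓❓⬛⬛⬛⬛⬛⬛⬛⬛❓❓❓❓❓
❓❓⬛⬛⬛⬛⬛⬛⬛⬛❓❓❓❓❓
❓❓⬜⬜⬜⬜⬜🔴⬜⬜❓❓❓❓❓
❓❓⬜⬛⬛⬛⬛⬛⬛⬛❓❓❓❓❓
❓❓⬜⬛⬛⬛⬛⬛⬛⬛❓❓❓❓❓
❓❓❓❓❓❓❓❓❓❓❓❓❓❓❓
❓❓❓❓❓❓❓❓❓❓❓❓❓❓❓
❓❓❓❓❓❓❓❓❓❓❓❓❓❓❓
❓❓❓❓❓❓❓❓❓❓❓❓❓❓❓
❓❓❓❓❓❓❓❓❓❓❓❓❓❓❓

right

❓❓❓❓❓❓❓❓❓❓❓❓❓❓❓
❓❓❓❓❓❓❓❓❓❓❓❓❓❓❓
❓❓❓❓❓❓❓❓❓❓❓❓❓❓❓
❓❓❓❓❓❓❓❓❓❓❓❓❓❓❓
❓❓❓❓❓❓❓❓❓❓❓❓❓❓❓
❓⬛⬛⬛⬛⬛⬛⬛⬛⬛❓❓❓❓❓
❓⬛⬛⬛⬛⬛⬛⬛⬛⬛❓❓❓❓❓
❓⬜⬜⬜⬜⬜⬜🔴⬜⬜❓❓❓❓❓
❓⬜⬛⬛⬛⬛⬛⬛⬛⬛❓❓❓❓❓
❓⬜⬛⬛⬛⬛⬛⬛⬛⬛❓❓❓❓❓
❓❓❓❓❓❓❓❓❓❓❓❓❓❓❓
❓❓❓❓❓❓❓❓❓❓❓❓❓❓❓
❓❓❓❓❓❓❓❓❓❓❓❓❓❓❓
❓❓❓❓❓❓❓❓❓❓❓❓❓❓❓
❓❓❓❓❓❓❓❓❓❓❓❓❓❓❓

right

❓❓❓❓❓❓❓❓❓❓❓❓❓❓❓
❓❓❓❓❓❓❓❓❓❓❓❓❓❓❓
❓❓❓❓❓❓❓❓❓❓❓❓❓❓❓
❓❓❓❓❓❓❓❓❓❓❓❓❓❓❓
❓❓❓❓❓❓❓❓❓❓❓❓❓❓❓
⬛⬛⬛⬛⬛⬛⬛⬛⬛⬜❓❓❓❓❓
⬛⬛⬛⬛⬛⬛⬛⬛⬛⬜❓❓❓❓❓
⬜⬜⬜⬜⬜⬜⬜🔴⬜⬜❓❓❓❓❓
⬜⬛⬛⬛⬛⬛⬛⬛⬛⬜❓❓❓❓❓
⬜⬛⬛⬛⬛⬛⬛⬛⬛⬜❓❓❓❓❓
❓❓❓❓❓❓❓❓❓❓❓❓❓❓❓
❓❓❓❓❓❓❓❓❓❓❓❓❓❓❓
❓❓❓❓❓❓❓❓❓❓❓❓❓❓❓
❓❓❓❓❓❓❓❓❓❓❓❓❓❓❓
❓❓❓❓❓❓❓❓❓❓❓❓❓❓❓

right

❓❓❓❓❓❓❓❓❓❓❓❓❓❓❓
❓❓❓❓❓❓❓❓❓❓❓❓❓❓❓
❓❓❓❓❓❓❓❓❓❓❓❓❓❓❓
❓❓❓❓❓❓❓❓❓❓❓❓❓❓❓
❓❓❓❓❓❓❓❓❓❓❓❓❓❓❓
⬛⬛⬛⬛⬛⬛⬛⬛⬜⬜❓❓❓❓❓
⬛⬛⬛⬛⬛⬛⬛⬛⬜⬜❓❓❓❓❓
⬜⬜⬜⬜⬜⬜⬜🔴⬜⬜❓❓❓❓❓
⬛⬛⬛⬛⬛⬛⬛⬛⬜⬜❓❓❓❓❓
⬛⬛⬛⬛⬛⬛⬛⬛⬜⬜❓❓❓❓❓
❓❓❓❓❓❓❓❓❓❓❓❓❓❓❓
❓❓❓❓❓❓❓❓❓❓❓❓❓❓❓
❓❓❓❓❓❓❓❓❓❓❓❓❓❓❓
❓❓❓❓❓❓❓❓❓❓❓❓❓❓❓
❓❓❓❓❓❓❓❓❓❓❓❓❓❓❓

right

❓❓❓❓❓❓❓❓❓❓❓❓❓❓❓
❓❓❓❓❓❓❓❓❓❓❓❓❓❓❓
❓❓❓❓❓❓❓❓❓❓❓❓❓❓❓
❓❓❓❓❓❓❓❓❓❓❓❓❓❓❓
❓❓❓❓❓❓❓❓❓❓❓❓❓❓❓
⬛⬛⬛⬛⬛⬛⬛⬜⬜⬜❓❓❓❓❓
⬛⬛⬛⬛⬛⬛⬛⬜⬜⬜❓❓❓❓❓
⬜⬜⬜⬜⬜⬜⬜🔴⬜⬜❓❓❓❓❓
⬛⬛⬛⬛⬛⬛⬛⬜⬜⬜❓❓❓❓❓
⬛⬛⬛⬛⬛⬛⬛⬜⬜⬜❓❓❓❓❓
❓❓❓❓❓❓❓❓❓❓❓❓❓❓❓
❓❓❓❓❓❓❓❓❓❓❓❓❓❓❓
❓❓❓❓❓❓❓❓❓❓❓❓❓❓❓
❓❓❓❓❓❓❓❓❓❓❓❓❓❓❓
❓❓❓❓❓❓❓❓❓❓❓❓❓❓❓

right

❓❓❓❓❓❓❓❓❓❓❓❓❓❓❓
❓❓❓❓❓❓❓❓❓❓❓❓❓❓❓
❓❓❓❓❓❓❓❓❓❓❓❓❓❓❓
❓❓❓❓❓❓❓❓❓❓❓❓❓❓❓
❓❓❓❓❓❓❓❓❓❓❓❓❓❓❓
⬛⬛⬛⬛⬛⬛⬜⬜⬜⬜❓❓❓❓❓
⬛⬛⬛⬛⬛⬛⬜⬜⬜⬜❓❓❓❓❓
⬜⬜⬜⬜⬜⬜⬜🔴⬜⬜❓❓❓❓❓
⬛⬛⬛⬛⬛⬛⬜⬜⬜⬜❓❓❓❓❓
⬛⬛⬛⬛⬛⬛⬜⬜⬜⬜❓❓❓❓❓
❓❓❓❓❓❓❓❓❓❓❓❓❓❓❓
❓❓❓❓❓❓❓❓❓❓❓❓❓❓❓
❓❓❓❓❓❓❓❓❓❓❓❓❓❓❓
❓❓❓❓❓❓❓❓❓❓❓❓❓❓❓
❓❓❓❓❓❓❓❓❓❓❓❓❓❓❓

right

❓❓❓❓❓❓❓❓❓❓❓❓❓❓❓
❓❓❓❓❓❓❓❓❓❓❓❓❓❓❓
❓❓❓❓❓❓❓❓❓❓❓❓❓❓❓
❓❓❓❓❓❓❓❓❓❓❓❓❓❓❓
❓❓❓❓❓❓❓❓❓❓❓❓❓❓❓
⬛⬛⬛⬛⬛⬜⬜⬜⬜⬛❓❓❓❓❓
⬛⬛⬛⬛⬛⬜⬜⬜⬜⬛❓❓❓❓❓
⬜⬜⬜⬜⬜⬜⬜🔴⬜⬛❓❓❓❓❓
⬛⬛⬛⬛⬛⬜⬜⬜⬜⬛❓❓❓❓❓
⬛⬛⬛⬛⬛⬜⬜⬜⬜⬛❓❓❓❓❓
❓❓❓❓❓❓❓❓❓❓❓❓❓❓❓
❓❓❓❓❓❓❓❓❓❓❓❓❓❓❓
❓❓❓❓❓❓❓❓❓❓❓❓❓❓❓
❓❓❓❓❓❓❓❓❓❓❓❓❓❓❓
❓❓❓❓❓❓❓❓❓❓❓❓❓❓❓

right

❓❓❓❓❓❓❓❓❓❓❓❓❓❓❓
❓❓❓❓❓❓❓❓❓❓❓❓❓❓❓
❓❓❓❓❓❓❓❓❓❓❓❓❓❓❓
❓❓❓❓❓❓❓❓❓❓❓❓❓❓❓
❓❓❓❓❓❓❓❓❓❓❓❓❓❓❓
⬛⬛⬛⬛⬜⬜⬜⬜⬛⬛❓❓❓❓❓
⬛⬛⬛⬛⬜⬜⬜⬜⬛⬛❓❓❓❓❓
⬜⬜⬜⬜⬜⬜⬜🔴⬛⬛❓❓❓❓❓
⬛⬛⬛⬛⬜⬜⬜⬜⬛⬛❓❓❓❓❓
⬛⬛⬛⬛⬜⬜⬜⬜⬛⬛❓❓❓❓❓
❓❓❓❓❓❓❓❓❓❓❓❓❓❓❓
❓❓❓❓❓❓❓❓❓❓❓❓❓❓❓
❓❓❓❓❓❓❓❓❓❓❓❓❓❓❓
❓❓❓❓❓❓❓❓❓❓❓❓❓❓❓
❓❓❓❓❓❓❓❓❓❓❓❓❓❓❓

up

❓❓❓❓❓❓❓❓❓❓❓❓❓❓❓
❓❓❓❓❓❓❓❓❓❓❓❓❓❓❓
❓❓❓❓❓❓❓❓❓❓❓❓❓❓❓
❓❓❓❓❓❓❓❓❓❓❓❓❓❓❓
❓❓❓❓❓❓❓❓❓❓❓❓❓❓❓
❓❓❓❓❓⬜🚪⬜⬛⬛❓❓❓❓❓
⬛⬛⬛⬛⬜⬜⬜⬜⬛⬛❓❓❓❓❓
⬛⬛⬛⬛⬜⬜⬜🔴⬛⬛❓❓❓❓❓
⬜⬜⬜⬜⬜⬜⬜⬜⬛⬛❓❓❓❓❓
⬛⬛⬛⬛⬜⬜⬜⬜⬛⬛❓❓❓❓❓
⬛⬛⬛⬛⬜⬜⬜⬜⬛⬛❓❓❓❓❓
❓❓❓❓❓❓❓❓❓❓❓❓❓❓❓
❓❓❓❓❓❓❓❓❓❓❓❓❓❓❓
❓❓❓❓❓❓❓❓❓❓❓❓❓❓❓
❓❓❓❓❓❓❓❓❓❓❓❓❓❓❓

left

❓❓❓❓❓❓❓❓❓❓❓❓❓❓❓
❓❓❓❓❓❓❓❓❓❓❓❓❓❓❓
❓❓❓❓❓❓❓❓❓❓❓❓❓❓❓
❓❓❓❓❓❓❓❓❓❓❓❓❓❓❓
❓❓❓❓❓❓❓❓❓❓❓❓❓❓❓
❓❓❓❓❓⬜⬜🚪⬜⬛⬛❓❓❓❓
⬛⬛⬛⬛⬛⬜⬜⬜⬜⬛⬛❓❓❓❓
⬛⬛⬛⬛⬛⬜⬜🔴⬜⬛⬛❓❓❓❓
⬜⬜⬜⬜⬜⬜⬜⬜⬜⬛⬛❓❓❓❓
⬛⬛⬛⬛⬛⬜⬜⬜⬜⬛⬛❓❓❓❓
⬛⬛⬛⬛⬛⬜⬜⬜⬜⬛⬛❓❓❓❓
❓❓❓❓❓❓❓❓❓❓❓❓❓❓❓
❓❓❓❓❓❓❓❓❓❓❓❓❓❓❓
❓❓❓❓❓❓❓❓❓❓❓❓❓❓❓
❓❓❓❓❓❓❓❓❓❓❓❓❓❓❓

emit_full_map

❓❓❓❓❓❓❓❓❓⬜⬜🚪⬜⬛⬛
⬛⬛⬛⬛⬛⬛⬛⬛⬛⬜⬜⬜⬜⬛⬛
⬛⬛⬛⬛⬛⬛⬛⬛⬛⬜⬜🔴⬜⬛⬛
⬜⬜⬜⬜⬜⬜⬜⬜⬜⬜⬜⬜⬜⬛⬛
⬜⬛⬛⬛⬛⬛⬛⬛⬛⬜⬜⬜⬜⬛⬛
⬜⬛⬛⬛⬛⬛⬛⬛⬛⬜⬜⬜⬜⬛⬛

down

❓❓❓❓❓❓❓❓❓❓❓❓❓❓❓
❓❓❓❓❓❓❓❓❓❓❓❓❓❓❓
❓❓❓❓❓❓❓❓❓❓❓❓❓❓❓
❓❓❓❓❓❓❓❓❓❓❓❓❓❓❓
❓❓❓❓❓⬜⬜🚪⬜⬛⬛❓❓❓❓
⬛⬛⬛⬛⬛⬜⬜⬜⬜⬛⬛❓❓❓❓
⬛⬛⬛⬛⬛⬜⬜⬜⬜⬛⬛❓❓❓❓
⬜⬜⬜⬜⬜⬜⬜🔴⬜⬛⬛❓❓❓❓
⬛⬛⬛⬛⬛⬜⬜⬜⬜⬛⬛❓❓❓❓
⬛⬛⬛⬛⬛⬜⬜⬜⬜⬛⬛❓❓❓❓
❓❓❓❓❓❓❓❓❓❓❓❓❓❓❓
❓❓❓❓❓❓❓❓❓❓❓❓❓❓❓
❓❓❓❓❓❓❓❓❓❓❓❓❓❓❓
❓❓❓❓❓❓❓❓❓❓❓❓❓❓❓
❓❓❓❓❓❓❓❓❓❓❓❓❓❓❓

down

❓❓❓❓❓❓❓❓❓❓❓❓❓❓❓
❓❓❓❓❓❓❓❓❓❓❓❓❓❓❓
❓❓❓❓❓❓❓❓❓❓❓❓❓❓❓
❓❓❓❓❓⬜⬜🚪⬜⬛⬛❓❓❓❓
⬛⬛⬛⬛⬛⬜⬜⬜⬜⬛⬛❓❓❓❓
⬛⬛⬛⬛⬛⬜⬜⬜⬜⬛⬛❓❓❓❓
⬜⬜⬜⬜⬜⬜⬜⬜⬜⬛⬛❓❓❓❓
⬛⬛⬛⬛⬛⬜⬜🔴⬜⬛⬛❓❓❓❓
⬛⬛⬛⬛⬛⬜⬜⬜⬜⬛⬛❓❓❓❓
❓❓❓❓❓⬛⬛⬛⬛⬛❓❓❓❓❓
❓❓❓❓❓❓❓❓❓❓❓❓❓❓❓
❓❓❓❓❓❓❓❓❓❓❓❓❓❓❓
❓❓❓❓❓❓❓❓❓❓❓❓❓❓❓
❓❓❓❓❓❓❓❓❓❓❓❓❓❓❓
❓❓❓❓❓❓❓❓❓❓❓❓❓❓❓

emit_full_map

❓❓❓❓❓❓❓❓❓⬜⬜🚪⬜⬛⬛
⬛⬛⬛⬛⬛⬛⬛⬛⬛⬜⬜⬜⬜⬛⬛
⬛⬛⬛⬛⬛⬛⬛⬛⬛⬜⬜⬜⬜⬛⬛
⬜⬜⬜⬜⬜⬜⬜⬜⬜⬜⬜⬜⬜⬛⬛
⬜⬛⬛⬛⬛⬛⬛⬛⬛⬜⬜🔴⬜⬛⬛
⬜⬛⬛⬛⬛⬛⬛⬛⬛⬜⬜⬜⬜⬛⬛
❓❓❓❓❓❓❓❓❓⬛⬛⬛⬛⬛❓


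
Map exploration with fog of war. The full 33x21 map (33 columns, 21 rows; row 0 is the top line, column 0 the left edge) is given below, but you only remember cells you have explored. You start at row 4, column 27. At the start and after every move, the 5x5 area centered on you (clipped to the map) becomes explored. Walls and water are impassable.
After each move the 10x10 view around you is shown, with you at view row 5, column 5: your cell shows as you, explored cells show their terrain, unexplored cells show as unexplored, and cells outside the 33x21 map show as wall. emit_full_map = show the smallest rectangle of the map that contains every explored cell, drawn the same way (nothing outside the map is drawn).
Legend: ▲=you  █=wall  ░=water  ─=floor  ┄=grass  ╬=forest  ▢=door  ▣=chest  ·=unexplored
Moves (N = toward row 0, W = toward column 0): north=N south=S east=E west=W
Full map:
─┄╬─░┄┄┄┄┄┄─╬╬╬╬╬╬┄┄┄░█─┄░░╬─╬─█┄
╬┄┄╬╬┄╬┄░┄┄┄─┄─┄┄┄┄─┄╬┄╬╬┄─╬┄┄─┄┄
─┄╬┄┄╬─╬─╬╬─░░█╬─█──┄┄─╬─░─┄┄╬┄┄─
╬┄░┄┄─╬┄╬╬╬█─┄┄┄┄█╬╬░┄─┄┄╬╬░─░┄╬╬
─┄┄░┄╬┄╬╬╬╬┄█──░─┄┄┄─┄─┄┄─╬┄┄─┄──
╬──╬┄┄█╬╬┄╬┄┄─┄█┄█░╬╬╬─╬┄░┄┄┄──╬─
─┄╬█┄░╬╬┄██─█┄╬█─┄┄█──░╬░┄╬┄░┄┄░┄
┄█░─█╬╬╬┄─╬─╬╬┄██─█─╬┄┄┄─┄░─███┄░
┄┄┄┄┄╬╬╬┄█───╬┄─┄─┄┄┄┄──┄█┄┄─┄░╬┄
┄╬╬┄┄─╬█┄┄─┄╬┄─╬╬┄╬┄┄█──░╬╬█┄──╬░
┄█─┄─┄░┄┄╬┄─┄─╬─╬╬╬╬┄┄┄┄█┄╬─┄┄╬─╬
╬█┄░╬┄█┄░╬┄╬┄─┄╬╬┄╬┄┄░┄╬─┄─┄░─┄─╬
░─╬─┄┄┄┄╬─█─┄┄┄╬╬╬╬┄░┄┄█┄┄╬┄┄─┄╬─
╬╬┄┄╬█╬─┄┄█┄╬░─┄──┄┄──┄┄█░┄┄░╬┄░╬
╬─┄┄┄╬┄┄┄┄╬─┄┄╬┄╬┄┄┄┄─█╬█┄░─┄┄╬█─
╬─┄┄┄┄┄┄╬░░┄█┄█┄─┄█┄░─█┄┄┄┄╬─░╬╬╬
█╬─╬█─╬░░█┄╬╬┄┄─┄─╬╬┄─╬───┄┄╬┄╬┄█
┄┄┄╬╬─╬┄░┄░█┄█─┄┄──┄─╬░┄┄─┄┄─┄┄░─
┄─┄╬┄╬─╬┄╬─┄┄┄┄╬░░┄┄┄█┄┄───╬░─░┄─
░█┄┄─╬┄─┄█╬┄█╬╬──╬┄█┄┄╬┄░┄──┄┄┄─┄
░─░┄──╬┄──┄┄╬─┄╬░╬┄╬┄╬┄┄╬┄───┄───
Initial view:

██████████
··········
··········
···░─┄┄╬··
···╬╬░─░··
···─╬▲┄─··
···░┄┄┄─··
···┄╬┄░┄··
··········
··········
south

··········
··········
···░─┄┄╬··
···╬╬░─░··
···─╬┄┄─··
···░┄▲┄─··
···┄╬┄░┄··
···┄░─██··
··········
··········

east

··········
··········
··░─┄┄╬···
··╬╬░─░┄··
··─╬┄┄─┄··
··░┄┄▲──··
··┄╬┄░┄┄··
··┄░─███··
··········
··········

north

██████████
··········
··········
··░─┄┄╬┄··
··╬╬░─░┄··
··─╬┄▲─┄··
··░┄┄┄──··
··┄╬┄░┄┄··
··┄░─███··
··········

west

██████████
··········
··········
···░─┄┄╬┄·
···╬╬░─░┄·
···─╬▲┄─┄·
···░┄┄┄──·
···┄╬┄░┄┄·
···┄░─███·
··········

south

··········
··········
···░─┄┄╬┄·
···╬╬░─░┄·
···─╬┄┄─┄·
···░┄▲┄──·
···┄╬┄░┄┄·
···┄░─███·
··········
··········

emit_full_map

░─┄┄╬┄
╬╬░─░┄
─╬┄┄─┄
░┄▲┄──
┄╬┄░┄┄
┄░─███

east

··········
··········
··░─┄┄╬┄··
··╬╬░─░┄··
··─╬┄┄─┄··
··░┄┄▲──··
··┄╬┄░┄┄··
··┄░─███··
··········
··········

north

██████████
··········
··········
··░─┄┄╬┄··
··╬╬░─░┄··
··─╬┄▲─┄··
··░┄┄┄──··
··┄╬┄░┄┄··
··┄░─███··
··········

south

··········
··········
··░─┄┄╬┄··
··╬╬░─░┄··
··─╬┄┄─┄··
··░┄┄▲──··
··┄╬┄░┄┄··
··┄░─███··
··········
··········


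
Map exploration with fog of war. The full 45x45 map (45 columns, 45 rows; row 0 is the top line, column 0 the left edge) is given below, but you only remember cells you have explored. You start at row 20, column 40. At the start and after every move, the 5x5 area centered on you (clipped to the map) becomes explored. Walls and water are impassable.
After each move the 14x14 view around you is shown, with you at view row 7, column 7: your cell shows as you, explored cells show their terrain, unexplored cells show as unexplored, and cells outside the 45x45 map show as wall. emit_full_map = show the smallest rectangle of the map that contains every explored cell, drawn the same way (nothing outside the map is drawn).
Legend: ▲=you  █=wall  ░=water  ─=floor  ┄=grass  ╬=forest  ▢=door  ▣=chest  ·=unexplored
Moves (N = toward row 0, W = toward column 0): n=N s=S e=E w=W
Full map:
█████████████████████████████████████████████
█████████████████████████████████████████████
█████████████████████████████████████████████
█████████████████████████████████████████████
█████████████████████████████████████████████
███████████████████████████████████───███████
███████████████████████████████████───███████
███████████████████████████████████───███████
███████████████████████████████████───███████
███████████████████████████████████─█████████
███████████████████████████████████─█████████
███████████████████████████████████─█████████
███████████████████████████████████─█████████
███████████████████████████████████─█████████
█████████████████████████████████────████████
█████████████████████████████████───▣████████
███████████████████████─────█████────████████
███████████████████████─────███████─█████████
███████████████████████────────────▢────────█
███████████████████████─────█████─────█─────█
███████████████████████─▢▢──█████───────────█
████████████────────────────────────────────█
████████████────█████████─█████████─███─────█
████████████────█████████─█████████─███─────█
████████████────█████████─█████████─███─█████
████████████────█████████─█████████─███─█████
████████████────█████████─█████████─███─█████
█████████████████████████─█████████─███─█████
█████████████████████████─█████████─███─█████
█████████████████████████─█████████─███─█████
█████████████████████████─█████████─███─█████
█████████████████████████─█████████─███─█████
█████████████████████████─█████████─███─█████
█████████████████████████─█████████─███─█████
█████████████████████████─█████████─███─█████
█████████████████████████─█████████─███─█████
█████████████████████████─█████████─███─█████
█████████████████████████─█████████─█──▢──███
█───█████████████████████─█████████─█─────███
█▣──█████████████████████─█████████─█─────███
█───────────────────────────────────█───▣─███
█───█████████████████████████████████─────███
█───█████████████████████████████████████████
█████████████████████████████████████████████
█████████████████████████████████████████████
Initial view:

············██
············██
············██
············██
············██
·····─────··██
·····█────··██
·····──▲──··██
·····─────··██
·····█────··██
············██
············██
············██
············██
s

············██
············██
············██
············██
·····─────··██
·····█────··██
·····─────··██
·····──▲──··██
·····█────··██
·····█────··██
············██
············██
············██
············██

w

·············█
·············█
·············█
·············█
······─────··█
·····─█────··█
·····──────··█
·····──▲───··█
·····██────··█
·····██────··█
·············█
·············█
·············█
·············█

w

··············
··············
··············
··············
·······─────··
·····──█────··
·····───────··
·····──▲────··
·····███────··
·····███────··
··············
··············
··············
··············

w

··············
··············
··············
··············
········─────·
·····───█────·
·····────────·
·····──▲─────·
·····─███────·
·····─███────·
··············
··············
··············
··············

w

··············
··············
··············
··············
·········─────
·····────█────
·····─────────
·····──▲──────
·····█─███────
·····█─███────
··············
··············
··············
··············

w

··············
··············
··············
··············
··········────
·····─────█───
·····─────────
·····──▲──────
·····██─███───
·····██─███───
··············
··············
··············
··············

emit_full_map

·····─────
─────█────
──────────
──▲───────
██─███────
██─███────

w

··············
··············
··············
··············
···········───
·····█─────█──
·····█────────
·····──▲──────
·····███─███──
·····███─███──
··············
··············
··············
··············

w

··············
··············
··············
··············
············──
·····██─────█─
·····██───────
·····──▲──────
·····████─███─
·····████─███─
··············
··············
··············
··············

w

··············
··············
··············
··············
·············─
·····███─────█
·····███──────
·····──▲──────
·····█████─███
·····█████─███
··············
··············
··············
··············

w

··············
··············
··············
··············
··············
·····████─────
·····████─────
·····──▲──────
·····██████─██
·····██████─██
··············
··············
··············
··············

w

··············
··············
··············
··············
··············
·····█████────
·····█████────
·····──▲──────
·····███████─█
·····███████─█
··············
··············
··············
··············

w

··············
··············
··············
··············
··············
·····─█████───
·····─█████───
·····──▲──────
·····████████─
·····████████─
··············
··············
··············
··············

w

··············
··············
··············
··············
··············
·····──█████──
·····──█████──
·····──▲──────
·····█████████
·····█████████
··············
··············
··············
··············

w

··············
··············
··············
··············
··············
·····───█████─
·····▢──█████─
·····──▲──────
·····─████████
·····─████████
··············
··············
··············
··············

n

··············
··············
··············
··············
··············
·····─────····
·····───█████─
·····▢─▲█████─
·····─────────
·····─████████
·····─████████
··············
··············
··············

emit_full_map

─────········─────
───█████─────█────
▢─▲█████──────────
──────────────────
─█████████─███────
─█████████─███────
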